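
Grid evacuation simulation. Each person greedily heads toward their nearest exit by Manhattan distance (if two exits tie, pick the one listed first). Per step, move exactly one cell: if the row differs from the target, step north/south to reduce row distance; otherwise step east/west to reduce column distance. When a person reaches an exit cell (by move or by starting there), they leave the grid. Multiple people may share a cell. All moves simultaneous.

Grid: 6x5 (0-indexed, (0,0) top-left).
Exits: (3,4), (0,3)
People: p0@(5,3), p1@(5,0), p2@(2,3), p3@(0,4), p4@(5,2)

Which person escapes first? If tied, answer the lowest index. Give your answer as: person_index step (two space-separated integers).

Step 1: p0:(5,3)->(4,3) | p1:(5,0)->(4,0) | p2:(2,3)->(3,3) | p3:(0,4)->(0,3)->EXIT | p4:(5,2)->(4,2)
Step 2: p0:(4,3)->(3,3) | p1:(4,0)->(3,0) | p2:(3,3)->(3,4)->EXIT | p3:escaped | p4:(4,2)->(3,2)
Step 3: p0:(3,3)->(3,4)->EXIT | p1:(3,0)->(3,1) | p2:escaped | p3:escaped | p4:(3,2)->(3,3)
Step 4: p0:escaped | p1:(3,1)->(3,2) | p2:escaped | p3:escaped | p4:(3,3)->(3,4)->EXIT
Step 5: p0:escaped | p1:(3,2)->(3,3) | p2:escaped | p3:escaped | p4:escaped
Step 6: p0:escaped | p1:(3,3)->(3,4)->EXIT | p2:escaped | p3:escaped | p4:escaped
Exit steps: [3, 6, 2, 1, 4]
First to escape: p3 at step 1

Answer: 3 1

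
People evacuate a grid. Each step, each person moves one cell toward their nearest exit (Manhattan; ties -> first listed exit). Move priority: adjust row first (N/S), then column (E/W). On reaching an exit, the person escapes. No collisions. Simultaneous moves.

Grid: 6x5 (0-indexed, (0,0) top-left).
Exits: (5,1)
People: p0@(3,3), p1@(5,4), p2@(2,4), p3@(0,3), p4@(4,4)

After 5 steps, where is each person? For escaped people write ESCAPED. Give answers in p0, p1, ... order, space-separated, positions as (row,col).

Step 1: p0:(3,3)->(4,3) | p1:(5,4)->(5,3) | p2:(2,4)->(3,4) | p3:(0,3)->(1,3) | p4:(4,4)->(5,4)
Step 2: p0:(4,3)->(5,3) | p1:(5,3)->(5,2) | p2:(3,4)->(4,4) | p3:(1,3)->(2,3) | p4:(5,4)->(5,3)
Step 3: p0:(5,3)->(5,2) | p1:(5,2)->(5,1)->EXIT | p2:(4,4)->(5,4) | p3:(2,3)->(3,3) | p4:(5,3)->(5,2)
Step 4: p0:(5,2)->(5,1)->EXIT | p1:escaped | p2:(5,4)->(5,3) | p3:(3,3)->(4,3) | p4:(5,2)->(5,1)->EXIT
Step 5: p0:escaped | p1:escaped | p2:(5,3)->(5,2) | p3:(4,3)->(5,3) | p4:escaped

ESCAPED ESCAPED (5,2) (5,3) ESCAPED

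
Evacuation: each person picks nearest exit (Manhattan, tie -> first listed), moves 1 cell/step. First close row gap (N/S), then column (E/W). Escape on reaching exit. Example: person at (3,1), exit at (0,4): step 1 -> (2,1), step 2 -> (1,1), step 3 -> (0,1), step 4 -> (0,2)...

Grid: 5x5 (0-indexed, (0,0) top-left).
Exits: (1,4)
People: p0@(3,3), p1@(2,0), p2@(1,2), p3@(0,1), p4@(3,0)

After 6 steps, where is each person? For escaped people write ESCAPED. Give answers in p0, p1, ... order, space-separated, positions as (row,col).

Step 1: p0:(3,3)->(2,3) | p1:(2,0)->(1,0) | p2:(1,2)->(1,3) | p3:(0,1)->(1,1) | p4:(3,0)->(2,0)
Step 2: p0:(2,3)->(1,3) | p1:(1,0)->(1,1) | p2:(1,3)->(1,4)->EXIT | p3:(1,1)->(1,2) | p4:(2,0)->(1,0)
Step 3: p0:(1,3)->(1,4)->EXIT | p1:(1,1)->(1,2) | p2:escaped | p3:(1,2)->(1,3) | p4:(1,0)->(1,1)
Step 4: p0:escaped | p1:(1,2)->(1,3) | p2:escaped | p3:(1,3)->(1,4)->EXIT | p4:(1,1)->(1,2)
Step 5: p0:escaped | p1:(1,3)->(1,4)->EXIT | p2:escaped | p3:escaped | p4:(1,2)->(1,3)
Step 6: p0:escaped | p1:escaped | p2:escaped | p3:escaped | p4:(1,3)->(1,4)->EXIT

ESCAPED ESCAPED ESCAPED ESCAPED ESCAPED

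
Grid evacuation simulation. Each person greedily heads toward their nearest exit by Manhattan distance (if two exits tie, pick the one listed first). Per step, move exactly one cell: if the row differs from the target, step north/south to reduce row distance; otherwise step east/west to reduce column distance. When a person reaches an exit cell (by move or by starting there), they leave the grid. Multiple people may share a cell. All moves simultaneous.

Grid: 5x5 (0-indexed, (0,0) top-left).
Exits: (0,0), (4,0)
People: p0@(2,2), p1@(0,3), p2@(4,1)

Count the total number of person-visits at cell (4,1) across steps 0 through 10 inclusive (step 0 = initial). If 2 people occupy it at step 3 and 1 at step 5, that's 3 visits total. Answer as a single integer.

Step 0: p0@(2,2) p1@(0,3) p2@(4,1) -> at (4,1): 1 [p2], cum=1
Step 1: p0@(1,2) p1@(0,2) p2@ESC -> at (4,1): 0 [-], cum=1
Step 2: p0@(0,2) p1@(0,1) p2@ESC -> at (4,1): 0 [-], cum=1
Step 3: p0@(0,1) p1@ESC p2@ESC -> at (4,1): 0 [-], cum=1
Step 4: p0@ESC p1@ESC p2@ESC -> at (4,1): 0 [-], cum=1
Total visits = 1

Answer: 1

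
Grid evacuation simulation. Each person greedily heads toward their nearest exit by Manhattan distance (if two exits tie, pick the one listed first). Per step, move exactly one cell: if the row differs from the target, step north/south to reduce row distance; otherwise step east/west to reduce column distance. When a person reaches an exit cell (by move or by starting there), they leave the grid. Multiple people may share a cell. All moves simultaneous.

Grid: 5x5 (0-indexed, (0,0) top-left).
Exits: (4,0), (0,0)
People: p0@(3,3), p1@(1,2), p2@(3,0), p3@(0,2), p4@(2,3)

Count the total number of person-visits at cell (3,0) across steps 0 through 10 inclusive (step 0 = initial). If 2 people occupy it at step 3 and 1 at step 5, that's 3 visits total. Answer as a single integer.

Step 0: p0@(3,3) p1@(1,2) p2@(3,0) p3@(0,2) p4@(2,3) -> at (3,0): 1 [p2], cum=1
Step 1: p0@(4,3) p1@(0,2) p2@ESC p3@(0,1) p4@(3,3) -> at (3,0): 0 [-], cum=1
Step 2: p0@(4,2) p1@(0,1) p2@ESC p3@ESC p4@(4,3) -> at (3,0): 0 [-], cum=1
Step 3: p0@(4,1) p1@ESC p2@ESC p3@ESC p4@(4,2) -> at (3,0): 0 [-], cum=1
Step 4: p0@ESC p1@ESC p2@ESC p3@ESC p4@(4,1) -> at (3,0): 0 [-], cum=1
Step 5: p0@ESC p1@ESC p2@ESC p3@ESC p4@ESC -> at (3,0): 0 [-], cum=1
Total visits = 1

Answer: 1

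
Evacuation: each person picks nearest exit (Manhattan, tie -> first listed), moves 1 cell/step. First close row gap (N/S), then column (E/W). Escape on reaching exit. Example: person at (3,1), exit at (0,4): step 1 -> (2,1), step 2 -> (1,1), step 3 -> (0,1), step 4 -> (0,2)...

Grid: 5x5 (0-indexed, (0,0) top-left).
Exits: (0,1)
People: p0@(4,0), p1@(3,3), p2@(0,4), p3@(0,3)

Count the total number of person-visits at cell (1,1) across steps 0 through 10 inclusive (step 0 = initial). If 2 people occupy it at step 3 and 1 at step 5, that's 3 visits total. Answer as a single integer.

Answer: 0

Derivation:
Step 0: p0@(4,0) p1@(3,3) p2@(0,4) p3@(0,3) -> at (1,1): 0 [-], cum=0
Step 1: p0@(3,0) p1@(2,3) p2@(0,3) p3@(0,2) -> at (1,1): 0 [-], cum=0
Step 2: p0@(2,0) p1@(1,3) p2@(0,2) p3@ESC -> at (1,1): 0 [-], cum=0
Step 3: p0@(1,0) p1@(0,3) p2@ESC p3@ESC -> at (1,1): 0 [-], cum=0
Step 4: p0@(0,0) p1@(0,2) p2@ESC p3@ESC -> at (1,1): 0 [-], cum=0
Step 5: p0@ESC p1@ESC p2@ESC p3@ESC -> at (1,1): 0 [-], cum=0
Total visits = 0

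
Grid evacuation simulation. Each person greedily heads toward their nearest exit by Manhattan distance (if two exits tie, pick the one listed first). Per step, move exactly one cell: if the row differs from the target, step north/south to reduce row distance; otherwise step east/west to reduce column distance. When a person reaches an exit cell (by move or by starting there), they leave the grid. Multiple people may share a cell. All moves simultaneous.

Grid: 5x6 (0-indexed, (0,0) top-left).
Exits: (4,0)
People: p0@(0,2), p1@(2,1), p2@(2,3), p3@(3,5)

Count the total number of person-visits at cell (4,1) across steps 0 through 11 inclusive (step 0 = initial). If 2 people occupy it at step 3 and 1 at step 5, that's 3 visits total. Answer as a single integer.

Step 0: p0@(0,2) p1@(2,1) p2@(2,3) p3@(3,5) -> at (4,1): 0 [-], cum=0
Step 1: p0@(1,2) p1@(3,1) p2@(3,3) p3@(4,5) -> at (4,1): 0 [-], cum=0
Step 2: p0@(2,2) p1@(4,1) p2@(4,3) p3@(4,4) -> at (4,1): 1 [p1], cum=1
Step 3: p0@(3,2) p1@ESC p2@(4,2) p3@(4,3) -> at (4,1): 0 [-], cum=1
Step 4: p0@(4,2) p1@ESC p2@(4,1) p3@(4,2) -> at (4,1): 1 [p2], cum=2
Step 5: p0@(4,1) p1@ESC p2@ESC p3@(4,1) -> at (4,1): 2 [p0,p3], cum=4
Step 6: p0@ESC p1@ESC p2@ESC p3@ESC -> at (4,1): 0 [-], cum=4
Total visits = 4

Answer: 4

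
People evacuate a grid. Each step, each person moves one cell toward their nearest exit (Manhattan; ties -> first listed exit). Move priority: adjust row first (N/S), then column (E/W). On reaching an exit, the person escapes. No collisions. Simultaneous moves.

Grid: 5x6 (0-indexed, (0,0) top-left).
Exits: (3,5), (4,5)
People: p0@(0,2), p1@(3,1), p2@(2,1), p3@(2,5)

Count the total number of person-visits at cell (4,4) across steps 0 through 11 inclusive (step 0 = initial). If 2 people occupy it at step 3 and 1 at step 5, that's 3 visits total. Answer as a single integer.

Step 0: p0@(0,2) p1@(3,1) p2@(2,1) p3@(2,5) -> at (4,4): 0 [-], cum=0
Step 1: p0@(1,2) p1@(3,2) p2@(3,1) p3@ESC -> at (4,4): 0 [-], cum=0
Step 2: p0@(2,2) p1@(3,3) p2@(3,2) p3@ESC -> at (4,4): 0 [-], cum=0
Step 3: p0@(3,2) p1@(3,4) p2@(3,3) p3@ESC -> at (4,4): 0 [-], cum=0
Step 4: p0@(3,3) p1@ESC p2@(3,4) p3@ESC -> at (4,4): 0 [-], cum=0
Step 5: p0@(3,4) p1@ESC p2@ESC p3@ESC -> at (4,4): 0 [-], cum=0
Step 6: p0@ESC p1@ESC p2@ESC p3@ESC -> at (4,4): 0 [-], cum=0
Total visits = 0

Answer: 0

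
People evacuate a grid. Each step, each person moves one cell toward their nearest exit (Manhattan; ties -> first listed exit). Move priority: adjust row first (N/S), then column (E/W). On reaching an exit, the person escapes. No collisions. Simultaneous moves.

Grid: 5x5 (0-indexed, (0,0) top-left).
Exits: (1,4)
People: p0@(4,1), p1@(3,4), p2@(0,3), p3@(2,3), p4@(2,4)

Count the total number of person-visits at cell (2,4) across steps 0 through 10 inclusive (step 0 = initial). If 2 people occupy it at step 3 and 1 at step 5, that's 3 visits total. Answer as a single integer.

Step 0: p0@(4,1) p1@(3,4) p2@(0,3) p3@(2,3) p4@(2,4) -> at (2,4): 1 [p4], cum=1
Step 1: p0@(3,1) p1@(2,4) p2@(1,3) p3@(1,3) p4@ESC -> at (2,4): 1 [p1], cum=2
Step 2: p0@(2,1) p1@ESC p2@ESC p3@ESC p4@ESC -> at (2,4): 0 [-], cum=2
Step 3: p0@(1,1) p1@ESC p2@ESC p3@ESC p4@ESC -> at (2,4): 0 [-], cum=2
Step 4: p0@(1,2) p1@ESC p2@ESC p3@ESC p4@ESC -> at (2,4): 0 [-], cum=2
Step 5: p0@(1,3) p1@ESC p2@ESC p3@ESC p4@ESC -> at (2,4): 0 [-], cum=2
Step 6: p0@ESC p1@ESC p2@ESC p3@ESC p4@ESC -> at (2,4): 0 [-], cum=2
Total visits = 2

Answer: 2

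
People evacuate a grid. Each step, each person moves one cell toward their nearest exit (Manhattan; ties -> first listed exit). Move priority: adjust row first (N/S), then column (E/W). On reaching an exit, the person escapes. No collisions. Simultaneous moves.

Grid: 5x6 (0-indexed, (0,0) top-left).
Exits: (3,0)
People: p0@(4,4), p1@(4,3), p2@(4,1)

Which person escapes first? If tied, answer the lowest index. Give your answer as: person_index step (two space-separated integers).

Step 1: p0:(4,4)->(3,4) | p1:(4,3)->(3,3) | p2:(4,1)->(3,1)
Step 2: p0:(3,4)->(3,3) | p1:(3,3)->(3,2) | p2:(3,1)->(3,0)->EXIT
Step 3: p0:(3,3)->(3,2) | p1:(3,2)->(3,1) | p2:escaped
Step 4: p0:(3,2)->(3,1) | p1:(3,1)->(3,0)->EXIT | p2:escaped
Step 5: p0:(3,1)->(3,0)->EXIT | p1:escaped | p2:escaped
Exit steps: [5, 4, 2]
First to escape: p2 at step 2

Answer: 2 2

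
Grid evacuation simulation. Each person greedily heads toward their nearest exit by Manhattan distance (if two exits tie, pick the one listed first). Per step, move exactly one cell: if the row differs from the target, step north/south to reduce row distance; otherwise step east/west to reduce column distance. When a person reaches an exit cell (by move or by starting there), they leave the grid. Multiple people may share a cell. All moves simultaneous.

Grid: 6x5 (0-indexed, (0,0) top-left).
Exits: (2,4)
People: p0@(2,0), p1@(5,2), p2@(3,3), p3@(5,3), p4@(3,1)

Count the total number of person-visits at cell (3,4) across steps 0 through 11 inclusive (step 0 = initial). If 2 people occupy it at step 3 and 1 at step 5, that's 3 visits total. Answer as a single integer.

Step 0: p0@(2,0) p1@(5,2) p2@(3,3) p3@(5,3) p4@(3,1) -> at (3,4): 0 [-], cum=0
Step 1: p0@(2,1) p1@(4,2) p2@(2,3) p3@(4,3) p4@(2,1) -> at (3,4): 0 [-], cum=0
Step 2: p0@(2,2) p1@(3,2) p2@ESC p3@(3,3) p4@(2,2) -> at (3,4): 0 [-], cum=0
Step 3: p0@(2,3) p1@(2,2) p2@ESC p3@(2,3) p4@(2,3) -> at (3,4): 0 [-], cum=0
Step 4: p0@ESC p1@(2,3) p2@ESC p3@ESC p4@ESC -> at (3,4): 0 [-], cum=0
Step 5: p0@ESC p1@ESC p2@ESC p3@ESC p4@ESC -> at (3,4): 0 [-], cum=0
Total visits = 0

Answer: 0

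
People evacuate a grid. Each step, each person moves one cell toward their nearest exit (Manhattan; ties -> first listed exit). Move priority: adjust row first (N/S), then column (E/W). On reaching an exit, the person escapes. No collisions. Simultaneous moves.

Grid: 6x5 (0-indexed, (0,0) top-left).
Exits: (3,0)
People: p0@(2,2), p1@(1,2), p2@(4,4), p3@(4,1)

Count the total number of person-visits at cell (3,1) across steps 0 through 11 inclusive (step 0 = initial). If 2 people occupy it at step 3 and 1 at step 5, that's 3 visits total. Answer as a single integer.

Step 0: p0@(2,2) p1@(1,2) p2@(4,4) p3@(4,1) -> at (3,1): 0 [-], cum=0
Step 1: p0@(3,2) p1@(2,2) p2@(3,4) p3@(3,1) -> at (3,1): 1 [p3], cum=1
Step 2: p0@(3,1) p1@(3,2) p2@(3,3) p3@ESC -> at (3,1): 1 [p0], cum=2
Step 3: p0@ESC p1@(3,1) p2@(3,2) p3@ESC -> at (3,1): 1 [p1], cum=3
Step 4: p0@ESC p1@ESC p2@(3,1) p3@ESC -> at (3,1): 1 [p2], cum=4
Step 5: p0@ESC p1@ESC p2@ESC p3@ESC -> at (3,1): 0 [-], cum=4
Total visits = 4

Answer: 4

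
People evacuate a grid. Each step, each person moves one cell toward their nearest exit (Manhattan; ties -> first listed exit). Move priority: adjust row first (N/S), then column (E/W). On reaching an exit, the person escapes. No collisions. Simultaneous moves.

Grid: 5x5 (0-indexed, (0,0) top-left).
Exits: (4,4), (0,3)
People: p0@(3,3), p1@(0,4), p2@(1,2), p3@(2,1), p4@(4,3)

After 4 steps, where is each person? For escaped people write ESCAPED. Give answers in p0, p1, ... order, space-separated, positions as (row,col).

Step 1: p0:(3,3)->(4,3) | p1:(0,4)->(0,3)->EXIT | p2:(1,2)->(0,2) | p3:(2,1)->(1,1) | p4:(4,3)->(4,4)->EXIT
Step 2: p0:(4,3)->(4,4)->EXIT | p1:escaped | p2:(0,2)->(0,3)->EXIT | p3:(1,1)->(0,1) | p4:escaped
Step 3: p0:escaped | p1:escaped | p2:escaped | p3:(0,1)->(0,2) | p4:escaped
Step 4: p0:escaped | p1:escaped | p2:escaped | p3:(0,2)->(0,3)->EXIT | p4:escaped

ESCAPED ESCAPED ESCAPED ESCAPED ESCAPED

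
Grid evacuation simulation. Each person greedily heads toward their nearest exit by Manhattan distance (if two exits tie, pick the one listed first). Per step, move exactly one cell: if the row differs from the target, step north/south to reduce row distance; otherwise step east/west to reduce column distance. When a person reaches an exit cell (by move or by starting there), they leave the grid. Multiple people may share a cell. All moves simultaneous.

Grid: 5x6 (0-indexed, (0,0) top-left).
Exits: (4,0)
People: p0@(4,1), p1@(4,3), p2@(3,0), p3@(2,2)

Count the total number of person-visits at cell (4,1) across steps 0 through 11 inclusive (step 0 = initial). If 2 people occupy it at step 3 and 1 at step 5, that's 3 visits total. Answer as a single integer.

Step 0: p0@(4,1) p1@(4,3) p2@(3,0) p3@(2,2) -> at (4,1): 1 [p0], cum=1
Step 1: p0@ESC p1@(4,2) p2@ESC p3@(3,2) -> at (4,1): 0 [-], cum=1
Step 2: p0@ESC p1@(4,1) p2@ESC p3@(4,2) -> at (4,1): 1 [p1], cum=2
Step 3: p0@ESC p1@ESC p2@ESC p3@(4,1) -> at (4,1): 1 [p3], cum=3
Step 4: p0@ESC p1@ESC p2@ESC p3@ESC -> at (4,1): 0 [-], cum=3
Total visits = 3

Answer: 3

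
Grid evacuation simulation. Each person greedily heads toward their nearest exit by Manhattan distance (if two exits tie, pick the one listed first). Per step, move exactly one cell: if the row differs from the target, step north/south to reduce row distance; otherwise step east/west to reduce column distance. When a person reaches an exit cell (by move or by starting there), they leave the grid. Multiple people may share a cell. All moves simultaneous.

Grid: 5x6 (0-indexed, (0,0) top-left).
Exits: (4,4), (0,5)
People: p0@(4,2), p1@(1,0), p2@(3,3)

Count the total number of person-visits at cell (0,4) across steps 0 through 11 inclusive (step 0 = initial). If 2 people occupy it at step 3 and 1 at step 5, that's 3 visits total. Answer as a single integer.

Step 0: p0@(4,2) p1@(1,0) p2@(3,3) -> at (0,4): 0 [-], cum=0
Step 1: p0@(4,3) p1@(0,0) p2@(4,3) -> at (0,4): 0 [-], cum=0
Step 2: p0@ESC p1@(0,1) p2@ESC -> at (0,4): 0 [-], cum=0
Step 3: p0@ESC p1@(0,2) p2@ESC -> at (0,4): 0 [-], cum=0
Step 4: p0@ESC p1@(0,3) p2@ESC -> at (0,4): 0 [-], cum=0
Step 5: p0@ESC p1@(0,4) p2@ESC -> at (0,4): 1 [p1], cum=1
Step 6: p0@ESC p1@ESC p2@ESC -> at (0,4): 0 [-], cum=1
Total visits = 1

Answer: 1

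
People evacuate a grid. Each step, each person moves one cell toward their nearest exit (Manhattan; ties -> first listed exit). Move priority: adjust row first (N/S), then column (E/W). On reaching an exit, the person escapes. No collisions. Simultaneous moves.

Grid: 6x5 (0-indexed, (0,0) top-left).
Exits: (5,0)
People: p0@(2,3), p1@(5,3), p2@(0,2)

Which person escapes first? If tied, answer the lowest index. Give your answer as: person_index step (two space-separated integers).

Step 1: p0:(2,3)->(3,3) | p1:(5,3)->(5,2) | p2:(0,2)->(1,2)
Step 2: p0:(3,3)->(4,3) | p1:(5,2)->(5,1) | p2:(1,2)->(2,2)
Step 3: p0:(4,3)->(5,3) | p1:(5,1)->(5,0)->EXIT | p2:(2,2)->(3,2)
Step 4: p0:(5,3)->(5,2) | p1:escaped | p2:(3,2)->(4,2)
Step 5: p0:(5,2)->(5,1) | p1:escaped | p2:(4,2)->(5,2)
Step 6: p0:(5,1)->(5,0)->EXIT | p1:escaped | p2:(5,2)->(5,1)
Step 7: p0:escaped | p1:escaped | p2:(5,1)->(5,0)->EXIT
Exit steps: [6, 3, 7]
First to escape: p1 at step 3

Answer: 1 3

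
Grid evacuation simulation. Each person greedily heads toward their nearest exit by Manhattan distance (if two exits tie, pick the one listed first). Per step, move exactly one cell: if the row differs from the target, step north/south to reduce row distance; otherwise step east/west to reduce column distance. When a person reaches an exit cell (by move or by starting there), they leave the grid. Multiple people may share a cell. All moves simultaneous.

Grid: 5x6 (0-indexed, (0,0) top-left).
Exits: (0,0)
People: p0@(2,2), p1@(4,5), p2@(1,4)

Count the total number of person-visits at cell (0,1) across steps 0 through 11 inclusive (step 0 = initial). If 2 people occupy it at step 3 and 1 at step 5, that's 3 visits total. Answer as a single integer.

Step 0: p0@(2,2) p1@(4,5) p2@(1,4) -> at (0,1): 0 [-], cum=0
Step 1: p0@(1,2) p1@(3,5) p2@(0,4) -> at (0,1): 0 [-], cum=0
Step 2: p0@(0,2) p1@(2,5) p2@(0,3) -> at (0,1): 0 [-], cum=0
Step 3: p0@(0,1) p1@(1,5) p2@(0,2) -> at (0,1): 1 [p0], cum=1
Step 4: p0@ESC p1@(0,5) p2@(0,1) -> at (0,1): 1 [p2], cum=2
Step 5: p0@ESC p1@(0,4) p2@ESC -> at (0,1): 0 [-], cum=2
Step 6: p0@ESC p1@(0,3) p2@ESC -> at (0,1): 0 [-], cum=2
Step 7: p0@ESC p1@(0,2) p2@ESC -> at (0,1): 0 [-], cum=2
Step 8: p0@ESC p1@(0,1) p2@ESC -> at (0,1): 1 [p1], cum=3
Step 9: p0@ESC p1@ESC p2@ESC -> at (0,1): 0 [-], cum=3
Total visits = 3

Answer: 3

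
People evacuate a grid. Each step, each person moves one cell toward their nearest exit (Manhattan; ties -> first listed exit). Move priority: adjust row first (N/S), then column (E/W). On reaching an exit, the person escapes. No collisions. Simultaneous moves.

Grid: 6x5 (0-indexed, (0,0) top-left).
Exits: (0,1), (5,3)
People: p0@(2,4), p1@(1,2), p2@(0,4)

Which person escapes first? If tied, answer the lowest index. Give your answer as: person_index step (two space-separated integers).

Answer: 1 2

Derivation:
Step 1: p0:(2,4)->(3,4) | p1:(1,2)->(0,2) | p2:(0,4)->(0,3)
Step 2: p0:(3,4)->(4,4) | p1:(0,2)->(0,1)->EXIT | p2:(0,3)->(0,2)
Step 3: p0:(4,4)->(5,4) | p1:escaped | p2:(0,2)->(0,1)->EXIT
Step 4: p0:(5,4)->(5,3)->EXIT | p1:escaped | p2:escaped
Exit steps: [4, 2, 3]
First to escape: p1 at step 2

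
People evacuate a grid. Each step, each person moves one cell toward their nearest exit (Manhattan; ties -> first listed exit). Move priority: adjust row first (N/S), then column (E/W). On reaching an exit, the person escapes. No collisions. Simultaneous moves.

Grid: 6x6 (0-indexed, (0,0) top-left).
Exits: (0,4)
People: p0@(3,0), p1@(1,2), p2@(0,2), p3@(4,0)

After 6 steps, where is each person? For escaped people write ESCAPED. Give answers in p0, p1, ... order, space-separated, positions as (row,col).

Step 1: p0:(3,0)->(2,0) | p1:(1,2)->(0,2) | p2:(0,2)->(0,3) | p3:(4,0)->(3,0)
Step 2: p0:(2,0)->(1,0) | p1:(0,2)->(0,3) | p2:(0,3)->(0,4)->EXIT | p3:(3,0)->(2,0)
Step 3: p0:(1,0)->(0,0) | p1:(0,3)->(0,4)->EXIT | p2:escaped | p3:(2,0)->(1,0)
Step 4: p0:(0,0)->(0,1) | p1:escaped | p2:escaped | p3:(1,0)->(0,0)
Step 5: p0:(0,1)->(0,2) | p1:escaped | p2:escaped | p3:(0,0)->(0,1)
Step 6: p0:(0,2)->(0,3) | p1:escaped | p2:escaped | p3:(0,1)->(0,2)

(0,3) ESCAPED ESCAPED (0,2)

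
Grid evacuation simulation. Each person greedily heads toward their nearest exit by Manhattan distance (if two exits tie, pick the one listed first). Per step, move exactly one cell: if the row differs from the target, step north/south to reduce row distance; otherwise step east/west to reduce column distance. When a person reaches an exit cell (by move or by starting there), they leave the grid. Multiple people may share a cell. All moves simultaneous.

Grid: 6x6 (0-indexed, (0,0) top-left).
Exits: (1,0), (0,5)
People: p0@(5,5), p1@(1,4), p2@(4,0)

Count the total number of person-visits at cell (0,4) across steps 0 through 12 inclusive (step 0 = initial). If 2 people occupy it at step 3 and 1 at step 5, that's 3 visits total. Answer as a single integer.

Step 0: p0@(5,5) p1@(1,4) p2@(4,0) -> at (0,4): 0 [-], cum=0
Step 1: p0@(4,5) p1@(0,4) p2@(3,0) -> at (0,4): 1 [p1], cum=1
Step 2: p0@(3,5) p1@ESC p2@(2,0) -> at (0,4): 0 [-], cum=1
Step 3: p0@(2,5) p1@ESC p2@ESC -> at (0,4): 0 [-], cum=1
Step 4: p0@(1,5) p1@ESC p2@ESC -> at (0,4): 0 [-], cum=1
Step 5: p0@ESC p1@ESC p2@ESC -> at (0,4): 0 [-], cum=1
Total visits = 1

Answer: 1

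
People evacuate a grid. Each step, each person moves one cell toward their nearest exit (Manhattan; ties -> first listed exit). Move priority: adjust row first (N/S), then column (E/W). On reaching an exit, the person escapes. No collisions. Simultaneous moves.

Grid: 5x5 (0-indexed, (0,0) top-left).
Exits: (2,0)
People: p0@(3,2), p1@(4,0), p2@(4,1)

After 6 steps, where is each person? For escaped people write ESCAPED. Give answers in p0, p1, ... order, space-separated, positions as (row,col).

Step 1: p0:(3,2)->(2,2) | p1:(4,0)->(3,0) | p2:(4,1)->(3,1)
Step 2: p0:(2,2)->(2,1) | p1:(3,0)->(2,0)->EXIT | p2:(3,1)->(2,1)
Step 3: p0:(2,1)->(2,0)->EXIT | p1:escaped | p2:(2,1)->(2,0)->EXIT

ESCAPED ESCAPED ESCAPED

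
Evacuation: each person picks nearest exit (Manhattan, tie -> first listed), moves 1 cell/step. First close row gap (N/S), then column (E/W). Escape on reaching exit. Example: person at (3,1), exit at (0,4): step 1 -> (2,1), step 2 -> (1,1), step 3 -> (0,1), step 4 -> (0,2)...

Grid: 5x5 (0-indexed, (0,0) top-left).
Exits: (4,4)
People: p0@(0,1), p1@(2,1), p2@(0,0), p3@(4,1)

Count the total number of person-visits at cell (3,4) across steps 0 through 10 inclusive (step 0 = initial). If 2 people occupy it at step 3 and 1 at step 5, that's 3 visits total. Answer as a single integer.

Step 0: p0@(0,1) p1@(2,1) p2@(0,0) p3@(4,1) -> at (3,4): 0 [-], cum=0
Step 1: p0@(1,1) p1@(3,1) p2@(1,0) p3@(4,2) -> at (3,4): 0 [-], cum=0
Step 2: p0@(2,1) p1@(4,1) p2@(2,0) p3@(4,3) -> at (3,4): 0 [-], cum=0
Step 3: p0@(3,1) p1@(4,2) p2@(3,0) p3@ESC -> at (3,4): 0 [-], cum=0
Step 4: p0@(4,1) p1@(4,3) p2@(4,0) p3@ESC -> at (3,4): 0 [-], cum=0
Step 5: p0@(4,2) p1@ESC p2@(4,1) p3@ESC -> at (3,4): 0 [-], cum=0
Step 6: p0@(4,3) p1@ESC p2@(4,2) p3@ESC -> at (3,4): 0 [-], cum=0
Step 7: p0@ESC p1@ESC p2@(4,3) p3@ESC -> at (3,4): 0 [-], cum=0
Step 8: p0@ESC p1@ESC p2@ESC p3@ESC -> at (3,4): 0 [-], cum=0
Total visits = 0

Answer: 0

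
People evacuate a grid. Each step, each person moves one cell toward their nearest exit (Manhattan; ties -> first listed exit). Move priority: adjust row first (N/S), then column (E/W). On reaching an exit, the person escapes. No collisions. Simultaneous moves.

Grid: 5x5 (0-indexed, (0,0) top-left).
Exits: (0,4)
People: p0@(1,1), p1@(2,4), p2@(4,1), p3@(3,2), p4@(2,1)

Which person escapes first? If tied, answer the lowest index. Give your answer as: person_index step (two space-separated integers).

Step 1: p0:(1,1)->(0,1) | p1:(2,4)->(1,4) | p2:(4,1)->(3,1) | p3:(3,2)->(2,2) | p4:(2,1)->(1,1)
Step 2: p0:(0,1)->(0,2) | p1:(1,4)->(0,4)->EXIT | p2:(3,1)->(2,1) | p3:(2,2)->(1,2) | p4:(1,1)->(0,1)
Step 3: p0:(0,2)->(0,3) | p1:escaped | p2:(2,1)->(1,1) | p3:(1,2)->(0,2) | p4:(0,1)->(0,2)
Step 4: p0:(0,3)->(0,4)->EXIT | p1:escaped | p2:(1,1)->(0,1) | p3:(0,2)->(0,3) | p4:(0,2)->(0,3)
Step 5: p0:escaped | p1:escaped | p2:(0,1)->(0,2) | p3:(0,3)->(0,4)->EXIT | p4:(0,3)->(0,4)->EXIT
Step 6: p0:escaped | p1:escaped | p2:(0,2)->(0,3) | p3:escaped | p4:escaped
Step 7: p0:escaped | p1:escaped | p2:(0,3)->(0,4)->EXIT | p3:escaped | p4:escaped
Exit steps: [4, 2, 7, 5, 5]
First to escape: p1 at step 2

Answer: 1 2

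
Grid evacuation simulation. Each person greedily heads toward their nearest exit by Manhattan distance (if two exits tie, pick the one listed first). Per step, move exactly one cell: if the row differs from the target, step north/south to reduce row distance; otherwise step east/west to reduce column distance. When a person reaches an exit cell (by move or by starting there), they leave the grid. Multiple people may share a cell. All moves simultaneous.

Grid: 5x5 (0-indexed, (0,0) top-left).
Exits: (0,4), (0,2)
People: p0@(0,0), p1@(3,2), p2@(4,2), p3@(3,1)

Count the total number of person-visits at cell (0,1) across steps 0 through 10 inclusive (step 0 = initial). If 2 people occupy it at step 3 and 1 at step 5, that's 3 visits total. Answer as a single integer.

Step 0: p0@(0,0) p1@(3,2) p2@(4,2) p3@(3,1) -> at (0,1): 0 [-], cum=0
Step 1: p0@(0,1) p1@(2,2) p2@(3,2) p3@(2,1) -> at (0,1): 1 [p0], cum=1
Step 2: p0@ESC p1@(1,2) p2@(2,2) p3@(1,1) -> at (0,1): 0 [-], cum=1
Step 3: p0@ESC p1@ESC p2@(1,2) p3@(0,1) -> at (0,1): 1 [p3], cum=2
Step 4: p0@ESC p1@ESC p2@ESC p3@ESC -> at (0,1): 0 [-], cum=2
Total visits = 2

Answer: 2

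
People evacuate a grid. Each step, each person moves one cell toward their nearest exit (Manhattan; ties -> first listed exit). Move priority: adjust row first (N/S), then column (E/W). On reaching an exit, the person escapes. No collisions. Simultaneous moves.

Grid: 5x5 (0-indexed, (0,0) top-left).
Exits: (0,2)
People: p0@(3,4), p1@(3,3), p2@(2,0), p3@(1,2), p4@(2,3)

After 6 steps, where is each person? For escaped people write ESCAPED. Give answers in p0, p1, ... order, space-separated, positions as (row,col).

Step 1: p0:(3,4)->(2,4) | p1:(3,3)->(2,3) | p2:(2,0)->(1,0) | p3:(1,2)->(0,2)->EXIT | p4:(2,3)->(1,3)
Step 2: p0:(2,4)->(1,4) | p1:(2,3)->(1,3) | p2:(1,0)->(0,0) | p3:escaped | p4:(1,3)->(0,3)
Step 3: p0:(1,4)->(0,4) | p1:(1,3)->(0,3) | p2:(0,0)->(0,1) | p3:escaped | p4:(0,3)->(0,2)->EXIT
Step 4: p0:(0,4)->(0,3) | p1:(0,3)->(0,2)->EXIT | p2:(0,1)->(0,2)->EXIT | p3:escaped | p4:escaped
Step 5: p0:(0,3)->(0,2)->EXIT | p1:escaped | p2:escaped | p3:escaped | p4:escaped

ESCAPED ESCAPED ESCAPED ESCAPED ESCAPED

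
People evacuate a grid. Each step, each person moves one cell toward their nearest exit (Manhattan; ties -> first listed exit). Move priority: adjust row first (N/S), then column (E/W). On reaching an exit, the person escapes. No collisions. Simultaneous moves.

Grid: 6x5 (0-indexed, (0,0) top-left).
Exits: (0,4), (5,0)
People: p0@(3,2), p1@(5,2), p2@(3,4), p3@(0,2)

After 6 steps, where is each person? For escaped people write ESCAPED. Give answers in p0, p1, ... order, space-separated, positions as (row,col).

Step 1: p0:(3,2)->(4,2) | p1:(5,2)->(5,1) | p2:(3,4)->(2,4) | p3:(0,2)->(0,3)
Step 2: p0:(4,2)->(5,2) | p1:(5,1)->(5,0)->EXIT | p2:(2,4)->(1,4) | p3:(0,3)->(0,4)->EXIT
Step 3: p0:(5,2)->(5,1) | p1:escaped | p2:(1,4)->(0,4)->EXIT | p3:escaped
Step 4: p0:(5,1)->(5,0)->EXIT | p1:escaped | p2:escaped | p3:escaped

ESCAPED ESCAPED ESCAPED ESCAPED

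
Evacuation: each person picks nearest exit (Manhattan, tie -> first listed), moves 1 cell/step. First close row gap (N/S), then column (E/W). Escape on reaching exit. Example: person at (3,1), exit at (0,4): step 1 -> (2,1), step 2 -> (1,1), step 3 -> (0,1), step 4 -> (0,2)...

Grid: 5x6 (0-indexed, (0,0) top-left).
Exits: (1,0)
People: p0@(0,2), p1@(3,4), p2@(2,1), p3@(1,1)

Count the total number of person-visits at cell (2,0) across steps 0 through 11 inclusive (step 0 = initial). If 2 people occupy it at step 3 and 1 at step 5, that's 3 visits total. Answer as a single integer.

Answer: 0

Derivation:
Step 0: p0@(0,2) p1@(3,4) p2@(2,1) p3@(1,1) -> at (2,0): 0 [-], cum=0
Step 1: p0@(1,2) p1@(2,4) p2@(1,1) p3@ESC -> at (2,0): 0 [-], cum=0
Step 2: p0@(1,1) p1@(1,4) p2@ESC p3@ESC -> at (2,0): 0 [-], cum=0
Step 3: p0@ESC p1@(1,3) p2@ESC p3@ESC -> at (2,0): 0 [-], cum=0
Step 4: p0@ESC p1@(1,2) p2@ESC p3@ESC -> at (2,0): 0 [-], cum=0
Step 5: p0@ESC p1@(1,1) p2@ESC p3@ESC -> at (2,0): 0 [-], cum=0
Step 6: p0@ESC p1@ESC p2@ESC p3@ESC -> at (2,0): 0 [-], cum=0
Total visits = 0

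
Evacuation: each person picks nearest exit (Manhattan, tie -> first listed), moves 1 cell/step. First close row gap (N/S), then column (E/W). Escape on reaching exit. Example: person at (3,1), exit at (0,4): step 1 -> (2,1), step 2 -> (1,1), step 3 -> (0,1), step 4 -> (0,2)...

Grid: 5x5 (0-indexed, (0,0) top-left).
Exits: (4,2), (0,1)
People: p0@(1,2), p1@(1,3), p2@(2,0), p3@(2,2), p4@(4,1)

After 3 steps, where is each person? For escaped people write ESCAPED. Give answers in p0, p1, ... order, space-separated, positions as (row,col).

Step 1: p0:(1,2)->(0,2) | p1:(1,3)->(0,3) | p2:(2,0)->(1,0) | p3:(2,2)->(3,2) | p4:(4,1)->(4,2)->EXIT
Step 2: p0:(0,2)->(0,1)->EXIT | p1:(0,3)->(0,2) | p2:(1,0)->(0,0) | p3:(3,2)->(4,2)->EXIT | p4:escaped
Step 3: p0:escaped | p1:(0,2)->(0,1)->EXIT | p2:(0,0)->(0,1)->EXIT | p3:escaped | p4:escaped

ESCAPED ESCAPED ESCAPED ESCAPED ESCAPED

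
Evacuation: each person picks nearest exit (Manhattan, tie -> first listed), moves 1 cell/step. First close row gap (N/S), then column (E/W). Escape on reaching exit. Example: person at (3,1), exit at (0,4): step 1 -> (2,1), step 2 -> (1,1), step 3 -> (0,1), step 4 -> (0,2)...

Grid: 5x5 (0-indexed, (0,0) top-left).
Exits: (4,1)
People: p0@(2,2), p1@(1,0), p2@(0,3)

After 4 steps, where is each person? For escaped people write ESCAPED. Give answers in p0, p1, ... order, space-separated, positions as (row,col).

Step 1: p0:(2,2)->(3,2) | p1:(1,0)->(2,0) | p2:(0,3)->(1,3)
Step 2: p0:(3,2)->(4,2) | p1:(2,0)->(3,0) | p2:(1,3)->(2,3)
Step 3: p0:(4,2)->(4,1)->EXIT | p1:(3,0)->(4,0) | p2:(2,3)->(3,3)
Step 4: p0:escaped | p1:(4,0)->(4,1)->EXIT | p2:(3,3)->(4,3)

ESCAPED ESCAPED (4,3)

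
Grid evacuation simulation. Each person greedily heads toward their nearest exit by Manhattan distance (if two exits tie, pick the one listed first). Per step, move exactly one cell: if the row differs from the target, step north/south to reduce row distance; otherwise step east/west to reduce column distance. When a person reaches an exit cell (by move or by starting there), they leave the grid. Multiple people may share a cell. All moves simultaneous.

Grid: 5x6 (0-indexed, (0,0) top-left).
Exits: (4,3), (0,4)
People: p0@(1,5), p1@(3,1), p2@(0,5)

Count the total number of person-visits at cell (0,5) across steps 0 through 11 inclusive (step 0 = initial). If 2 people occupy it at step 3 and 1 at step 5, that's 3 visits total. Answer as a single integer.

Step 0: p0@(1,5) p1@(3,1) p2@(0,5) -> at (0,5): 1 [p2], cum=1
Step 1: p0@(0,5) p1@(4,1) p2@ESC -> at (0,5): 1 [p0], cum=2
Step 2: p0@ESC p1@(4,2) p2@ESC -> at (0,5): 0 [-], cum=2
Step 3: p0@ESC p1@ESC p2@ESC -> at (0,5): 0 [-], cum=2
Total visits = 2

Answer: 2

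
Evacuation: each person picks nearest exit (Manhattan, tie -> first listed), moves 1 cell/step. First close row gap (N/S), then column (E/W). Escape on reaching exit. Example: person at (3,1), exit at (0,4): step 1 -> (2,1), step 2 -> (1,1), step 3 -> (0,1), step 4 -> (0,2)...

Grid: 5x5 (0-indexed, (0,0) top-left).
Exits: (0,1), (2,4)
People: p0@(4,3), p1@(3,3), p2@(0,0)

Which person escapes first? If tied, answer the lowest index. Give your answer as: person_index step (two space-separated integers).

Step 1: p0:(4,3)->(3,3) | p1:(3,3)->(2,3) | p2:(0,0)->(0,1)->EXIT
Step 2: p0:(3,3)->(2,3) | p1:(2,3)->(2,4)->EXIT | p2:escaped
Step 3: p0:(2,3)->(2,4)->EXIT | p1:escaped | p2:escaped
Exit steps: [3, 2, 1]
First to escape: p2 at step 1

Answer: 2 1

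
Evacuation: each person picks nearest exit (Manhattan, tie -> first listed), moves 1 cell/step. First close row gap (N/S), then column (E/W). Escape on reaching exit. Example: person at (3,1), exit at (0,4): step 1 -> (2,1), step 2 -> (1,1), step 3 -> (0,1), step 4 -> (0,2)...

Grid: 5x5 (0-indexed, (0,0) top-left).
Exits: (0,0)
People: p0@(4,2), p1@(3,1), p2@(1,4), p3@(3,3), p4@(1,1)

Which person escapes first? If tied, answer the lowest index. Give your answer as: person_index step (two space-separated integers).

Step 1: p0:(4,2)->(3,2) | p1:(3,1)->(2,1) | p2:(1,4)->(0,4) | p3:(3,3)->(2,3) | p4:(1,1)->(0,1)
Step 2: p0:(3,2)->(2,2) | p1:(2,1)->(1,1) | p2:(0,4)->(0,3) | p3:(2,3)->(1,3) | p4:(0,1)->(0,0)->EXIT
Step 3: p0:(2,2)->(1,2) | p1:(1,1)->(0,1) | p2:(0,3)->(0,2) | p3:(1,3)->(0,3) | p4:escaped
Step 4: p0:(1,2)->(0,2) | p1:(0,1)->(0,0)->EXIT | p2:(0,2)->(0,1) | p3:(0,3)->(0,2) | p4:escaped
Step 5: p0:(0,2)->(0,1) | p1:escaped | p2:(0,1)->(0,0)->EXIT | p3:(0,2)->(0,1) | p4:escaped
Step 6: p0:(0,1)->(0,0)->EXIT | p1:escaped | p2:escaped | p3:(0,1)->(0,0)->EXIT | p4:escaped
Exit steps: [6, 4, 5, 6, 2]
First to escape: p4 at step 2

Answer: 4 2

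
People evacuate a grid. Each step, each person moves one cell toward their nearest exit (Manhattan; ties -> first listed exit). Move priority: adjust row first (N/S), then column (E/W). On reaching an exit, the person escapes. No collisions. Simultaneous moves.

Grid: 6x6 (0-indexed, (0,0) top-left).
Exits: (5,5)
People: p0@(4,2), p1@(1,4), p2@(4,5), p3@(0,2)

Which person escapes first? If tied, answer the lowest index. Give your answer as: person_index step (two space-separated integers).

Answer: 2 1

Derivation:
Step 1: p0:(4,2)->(5,2) | p1:(1,4)->(2,4) | p2:(4,5)->(5,5)->EXIT | p3:(0,2)->(1,2)
Step 2: p0:(5,2)->(5,3) | p1:(2,4)->(3,4) | p2:escaped | p3:(1,2)->(2,2)
Step 3: p0:(5,3)->(5,4) | p1:(3,4)->(4,4) | p2:escaped | p3:(2,2)->(3,2)
Step 4: p0:(5,4)->(5,5)->EXIT | p1:(4,4)->(5,4) | p2:escaped | p3:(3,2)->(4,2)
Step 5: p0:escaped | p1:(5,4)->(5,5)->EXIT | p2:escaped | p3:(4,2)->(5,2)
Step 6: p0:escaped | p1:escaped | p2:escaped | p3:(5,2)->(5,3)
Step 7: p0:escaped | p1:escaped | p2:escaped | p3:(5,3)->(5,4)
Step 8: p0:escaped | p1:escaped | p2:escaped | p3:(5,4)->(5,5)->EXIT
Exit steps: [4, 5, 1, 8]
First to escape: p2 at step 1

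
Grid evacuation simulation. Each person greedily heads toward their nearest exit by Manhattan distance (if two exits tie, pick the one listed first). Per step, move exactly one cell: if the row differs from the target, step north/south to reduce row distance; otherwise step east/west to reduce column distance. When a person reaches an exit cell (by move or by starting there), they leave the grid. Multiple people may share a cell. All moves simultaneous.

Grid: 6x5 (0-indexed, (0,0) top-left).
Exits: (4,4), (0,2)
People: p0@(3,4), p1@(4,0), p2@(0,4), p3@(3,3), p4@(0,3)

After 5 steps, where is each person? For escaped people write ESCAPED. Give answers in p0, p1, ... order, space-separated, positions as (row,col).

Step 1: p0:(3,4)->(4,4)->EXIT | p1:(4,0)->(4,1) | p2:(0,4)->(0,3) | p3:(3,3)->(4,3) | p4:(0,3)->(0,2)->EXIT
Step 2: p0:escaped | p1:(4,1)->(4,2) | p2:(0,3)->(0,2)->EXIT | p3:(4,3)->(4,4)->EXIT | p4:escaped
Step 3: p0:escaped | p1:(4,2)->(4,3) | p2:escaped | p3:escaped | p4:escaped
Step 4: p0:escaped | p1:(4,3)->(4,4)->EXIT | p2:escaped | p3:escaped | p4:escaped

ESCAPED ESCAPED ESCAPED ESCAPED ESCAPED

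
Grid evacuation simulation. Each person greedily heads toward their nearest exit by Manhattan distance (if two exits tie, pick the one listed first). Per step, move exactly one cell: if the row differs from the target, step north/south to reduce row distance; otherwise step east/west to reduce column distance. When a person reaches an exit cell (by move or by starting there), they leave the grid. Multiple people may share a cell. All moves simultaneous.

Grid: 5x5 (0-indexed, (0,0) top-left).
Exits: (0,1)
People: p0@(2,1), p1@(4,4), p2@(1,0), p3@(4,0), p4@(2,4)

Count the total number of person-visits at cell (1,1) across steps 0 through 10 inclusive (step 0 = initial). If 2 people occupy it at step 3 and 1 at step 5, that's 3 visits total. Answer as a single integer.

Step 0: p0@(2,1) p1@(4,4) p2@(1,0) p3@(4,0) p4@(2,4) -> at (1,1): 0 [-], cum=0
Step 1: p0@(1,1) p1@(3,4) p2@(0,0) p3@(3,0) p4@(1,4) -> at (1,1): 1 [p0], cum=1
Step 2: p0@ESC p1@(2,4) p2@ESC p3@(2,0) p4@(0,4) -> at (1,1): 0 [-], cum=1
Step 3: p0@ESC p1@(1,4) p2@ESC p3@(1,0) p4@(0,3) -> at (1,1): 0 [-], cum=1
Step 4: p0@ESC p1@(0,4) p2@ESC p3@(0,0) p4@(0,2) -> at (1,1): 0 [-], cum=1
Step 5: p0@ESC p1@(0,3) p2@ESC p3@ESC p4@ESC -> at (1,1): 0 [-], cum=1
Step 6: p0@ESC p1@(0,2) p2@ESC p3@ESC p4@ESC -> at (1,1): 0 [-], cum=1
Step 7: p0@ESC p1@ESC p2@ESC p3@ESC p4@ESC -> at (1,1): 0 [-], cum=1
Total visits = 1

Answer: 1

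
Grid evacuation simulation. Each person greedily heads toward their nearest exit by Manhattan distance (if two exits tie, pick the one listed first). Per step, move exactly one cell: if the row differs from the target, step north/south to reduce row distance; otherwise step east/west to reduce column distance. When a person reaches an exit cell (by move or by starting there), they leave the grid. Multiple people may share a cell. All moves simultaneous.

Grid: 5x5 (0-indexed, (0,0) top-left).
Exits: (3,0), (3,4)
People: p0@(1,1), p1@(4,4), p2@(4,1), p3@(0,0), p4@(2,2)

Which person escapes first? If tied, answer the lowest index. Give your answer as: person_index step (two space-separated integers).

Step 1: p0:(1,1)->(2,1) | p1:(4,4)->(3,4)->EXIT | p2:(4,1)->(3,1) | p3:(0,0)->(1,0) | p4:(2,2)->(3,2)
Step 2: p0:(2,1)->(3,1) | p1:escaped | p2:(3,1)->(3,0)->EXIT | p3:(1,0)->(2,0) | p4:(3,2)->(3,1)
Step 3: p0:(3,1)->(3,0)->EXIT | p1:escaped | p2:escaped | p3:(2,0)->(3,0)->EXIT | p4:(3,1)->(3,0)->EXIT
Exit steps: [3, 1, 2, 3, 3]
First to escape: p1 at step 1

Answer: 1 1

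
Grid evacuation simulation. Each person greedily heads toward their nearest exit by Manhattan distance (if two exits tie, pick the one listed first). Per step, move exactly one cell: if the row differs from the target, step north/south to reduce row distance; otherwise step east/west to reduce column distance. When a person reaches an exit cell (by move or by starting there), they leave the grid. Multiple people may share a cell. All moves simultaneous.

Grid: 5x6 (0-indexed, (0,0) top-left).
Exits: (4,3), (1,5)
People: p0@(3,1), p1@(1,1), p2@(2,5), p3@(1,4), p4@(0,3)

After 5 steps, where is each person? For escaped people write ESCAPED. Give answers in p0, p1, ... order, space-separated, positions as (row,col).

Step 1: p0:(3,1)->(4,1) | p1:(1,1)->(1,2) | p2:(2,5)->(1,5)->EXIT | p3:(1,4)->(1,5)->EXIT | p4:(0,3)->(1,3)
Step 2: p0:(4,1)->(4,2) | p1:(1,2)->(1,3) | p2:escaped | p3:escaped | p4:(1,3)->(1,4)
Step 3: p0:(4,2)->(4,3)->EXIT | p1:(1,3)->(1,4) | p2:escaped | p3:escaped | p4:(1,4)->(1,5)->EXIT
Step 4: p0:escaped | p1:(1,4)->(1,5)->EXIT | p2:escaped | p3:escaped | p4:escaped

ESCAPED ESCAPED ESCAPED ESCAPED ESCAPED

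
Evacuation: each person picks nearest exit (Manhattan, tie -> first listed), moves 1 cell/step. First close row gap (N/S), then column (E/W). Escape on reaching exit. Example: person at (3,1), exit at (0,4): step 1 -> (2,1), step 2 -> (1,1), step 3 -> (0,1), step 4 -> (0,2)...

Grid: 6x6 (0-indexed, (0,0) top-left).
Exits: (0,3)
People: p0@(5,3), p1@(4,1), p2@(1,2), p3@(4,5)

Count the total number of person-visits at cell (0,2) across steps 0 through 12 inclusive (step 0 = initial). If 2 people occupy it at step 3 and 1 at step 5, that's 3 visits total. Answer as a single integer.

Answer: 2

Derivation:
Step 0: p0@(5,3) p1@(4,1) p2@(1,2) p3@(4,5) -> at (0,2): 0 [-], cum=0
Step 1: p0@(4,3) p1@(3,1) p2@(0,2) p3@(3,5) -> at (0,2): 1 [p2], cum=1
Step 2: p0@(3,3) p1@(2,1) p2@ESC p3@(2,5) -> at (0,2): 0 [-], cum=1
Step 3: p0@(2,3) p1@(1,1) p2@ESC p3@(1,5) -> at (0,2): 0 [-], cum=1
Step 4: p0@(1,3) p1@(0,1) p2@ESC p3@(0,5) -> at (0,2): 0 [-], cum=1
Step 5: p0@ESC p1@(0,2) p2@ESC p3@(0,4) -> at (0,2): 1 [p1], cum=2
Step 6: p0@ESC p1@ESC p2@ESC p3@ESC -> at (0,2): 0 [-], cum=2
Total visits = 2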